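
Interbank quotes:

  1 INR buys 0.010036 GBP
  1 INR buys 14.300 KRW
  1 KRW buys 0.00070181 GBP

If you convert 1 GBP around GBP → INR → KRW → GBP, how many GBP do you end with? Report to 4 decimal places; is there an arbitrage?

Around GBP → INR → KRW → GBP: 1 ÷ 0.010036 × 14.300 × 0.00070181 = 0.999988
Product ≈ 1 (deviation 0.001%, within rounding noise).

1.0000 (no arbitrage)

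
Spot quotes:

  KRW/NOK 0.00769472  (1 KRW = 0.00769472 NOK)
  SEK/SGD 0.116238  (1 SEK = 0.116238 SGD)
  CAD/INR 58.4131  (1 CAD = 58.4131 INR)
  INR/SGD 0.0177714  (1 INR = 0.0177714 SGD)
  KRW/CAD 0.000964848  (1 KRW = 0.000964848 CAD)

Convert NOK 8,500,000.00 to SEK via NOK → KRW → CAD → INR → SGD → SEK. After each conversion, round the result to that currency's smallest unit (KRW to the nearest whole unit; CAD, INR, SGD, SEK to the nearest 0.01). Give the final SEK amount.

NOK 8,500,000.00 ÷ 0.00769472 = KRW 1,104,653,581
KRW 1,104,653,581 × 0.000964848 = CAD 1,065,822.80
CAD 1,065,822.80 × 58.4131 = INR 62,258,013.80
INR 62,258,013.80 × 0.0177714 = SGD 1,106,412.07
SGD 1,106,412.07 ÷ 0.116238 = SEK 9,518,505.74

SEK 9,518,505.74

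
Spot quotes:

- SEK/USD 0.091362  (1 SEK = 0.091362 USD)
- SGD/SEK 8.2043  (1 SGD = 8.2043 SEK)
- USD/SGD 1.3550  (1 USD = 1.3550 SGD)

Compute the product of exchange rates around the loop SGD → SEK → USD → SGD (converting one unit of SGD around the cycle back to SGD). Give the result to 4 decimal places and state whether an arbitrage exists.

Around SGD → SEK → USD → SGD: 1 × 8.2043 × 0.091362 × 1.3550 = 1.015656
Product > 1; profitable direction is SGD → SEK → USD → SGD.

1.0157 (arbitrage exists)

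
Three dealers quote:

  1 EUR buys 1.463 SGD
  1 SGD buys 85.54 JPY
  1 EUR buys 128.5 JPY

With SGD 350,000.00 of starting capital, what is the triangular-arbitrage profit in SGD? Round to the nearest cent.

Profit: SGD 9,383.06

Profitable loop is SGD → EUR → JPY → SGD:
SGD 350,000.00 ÷ 1.463 = EUR 239,234.45
EUR 239,234.45 × 128.5 = JPY 30,741,627
JPY 30,741,627 ÷ 85.54 = SGD 359,383.06
Profit = SGD 359,383.06 − SGD 350,000.00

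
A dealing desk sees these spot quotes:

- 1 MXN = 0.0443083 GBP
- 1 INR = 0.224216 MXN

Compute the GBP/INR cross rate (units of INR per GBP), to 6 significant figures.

1 GBP ÷ 0.0443083 = 22.5691 MXN
22.5691 MXN ÷ 0.224216 = 100.658 INR

GBP/INR = 100.658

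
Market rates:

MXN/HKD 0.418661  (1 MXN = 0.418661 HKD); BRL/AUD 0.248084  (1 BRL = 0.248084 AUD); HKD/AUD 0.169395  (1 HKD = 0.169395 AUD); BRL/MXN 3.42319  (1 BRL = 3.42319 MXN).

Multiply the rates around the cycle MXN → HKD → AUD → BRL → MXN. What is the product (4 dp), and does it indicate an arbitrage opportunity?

0.9786 (arbitrage exists)

Around MXN → HKD → AUD → BRL → MXN: 1 × 0.418661 × 0.169395 ÷ 0.248084 × 3.42319 = 0.978578
Product < 1; profitable direction is MXN → BRL → AUD → HKD → MXN.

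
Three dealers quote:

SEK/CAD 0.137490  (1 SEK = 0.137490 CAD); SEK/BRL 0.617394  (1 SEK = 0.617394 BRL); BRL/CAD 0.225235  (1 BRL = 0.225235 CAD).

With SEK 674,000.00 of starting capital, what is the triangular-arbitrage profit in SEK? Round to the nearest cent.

Profit: SEK 7,690.23

Profitable loop is SEK → BRL → CAD → SEK:
SEK 674,000.00 × 0.617394 = BRL 416,123.56
BRL 416,123.56 × 0.225235 = CAD 93,725.59
CAD 93,725.59 ÷ 0.137490 = SEK 681,690.23
Profit = SEK 681,690.23 − SEK 674,000.00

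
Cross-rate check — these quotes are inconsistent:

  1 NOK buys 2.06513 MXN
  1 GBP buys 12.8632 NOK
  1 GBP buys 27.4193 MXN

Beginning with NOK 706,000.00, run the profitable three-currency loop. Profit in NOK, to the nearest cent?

Profitable loop is NOK → GBP → MXN → NOK:
NOK 706,000.00 ÷ 12.8632 = GBP 54,885.25
GBP 54,885.25 × 27.4193 = MXN 1,504,915.25
MXN 1,504,915.25 ÷ 2.06513 = NOK 728,726.64
Profit = NOK 728,726.64 − NOK 706,000.00

Profit: NOK 22,726.64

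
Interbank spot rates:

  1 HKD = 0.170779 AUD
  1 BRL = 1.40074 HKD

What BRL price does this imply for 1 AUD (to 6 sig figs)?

AUD/BRL = 4.18031

1 AUD ÷ 0.170779 = 5.85552 HKD
5.85552 HKD ÷ 1.40074 = 4.18031 BRL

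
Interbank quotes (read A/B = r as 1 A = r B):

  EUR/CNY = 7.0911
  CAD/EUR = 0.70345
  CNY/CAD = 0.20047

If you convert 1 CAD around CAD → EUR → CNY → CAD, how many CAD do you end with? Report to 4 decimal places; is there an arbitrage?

1.0000 (no arbitrage)

Around CAD → EUR → CNY → CAD: 1 × 0.70345 × 7.0911 × 0.20047 = 0.999991
Product ≈ 1 (deviation 0.001%, within rounding noise).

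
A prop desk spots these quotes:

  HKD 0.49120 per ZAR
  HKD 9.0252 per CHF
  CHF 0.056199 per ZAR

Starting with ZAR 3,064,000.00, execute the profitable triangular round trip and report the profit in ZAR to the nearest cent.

Profit: ZAR 99,849.56

Profitable loop is ZAR → CHF → HKD → ZAR:
ZAR 3,064,000.00 × 0.056199 = CHF 172,193.74
CHF 172,193.74 × 9.0252 = HKD 1,554,082.91
HKD 1,554,082.91 ÷ 0.49120 = ZAR 3,163,849.56
Profit = ZAR 3,163,849.56 − ZAR 3,064,000.00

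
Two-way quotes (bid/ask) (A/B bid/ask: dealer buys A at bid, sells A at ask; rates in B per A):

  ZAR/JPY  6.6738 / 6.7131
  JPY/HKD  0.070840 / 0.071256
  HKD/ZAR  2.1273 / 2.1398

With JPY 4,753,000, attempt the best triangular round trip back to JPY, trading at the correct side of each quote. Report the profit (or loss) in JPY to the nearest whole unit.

Best loop JPY → HKD → ZAR → JPY:
JPY 4,753,000 × 0.070840 (sell JPY at bid) = HKD 336,702.52
HKD 336,702.52 × 2.1273 (sell HKD at bid) = ZAR 716,267.27
ZAR 716,267.27 × 6.6738 (sell ZAR at bid) = JPY 4,780,225

Net profit: JPY 27,225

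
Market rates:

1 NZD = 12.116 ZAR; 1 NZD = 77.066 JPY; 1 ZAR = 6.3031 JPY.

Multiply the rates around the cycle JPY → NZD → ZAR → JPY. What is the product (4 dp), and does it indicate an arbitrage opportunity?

Around JPY → NZD → ZAR → JPY: 1 ÷ 77.066 × 12.116 × 6.3031 = 0.990947
Product < 1; profitable direction is JPY → ZAR → NZD → JPY.

0.9909 (arbitrage exists)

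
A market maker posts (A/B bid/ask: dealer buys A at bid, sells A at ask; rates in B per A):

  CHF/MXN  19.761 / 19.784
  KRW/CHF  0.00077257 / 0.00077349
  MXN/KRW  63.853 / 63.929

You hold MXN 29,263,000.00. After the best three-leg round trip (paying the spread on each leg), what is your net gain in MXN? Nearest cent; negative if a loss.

Best loop MXN → CHF → KRW → MXN:
MXN 29,263,000.00 ÷ 19.784 (buy CHF at ask) = CHF 1,479,124.55
CHF 1,479,124.55 ÷ 0.00077349 (buy KRW at ask) = KRW 1,912,273,649
KRW 1,912,273,649 ÷ 63.929 (buy MXN at ask) = MXN 29,912,459.91

Net profit: MXN 649,459.91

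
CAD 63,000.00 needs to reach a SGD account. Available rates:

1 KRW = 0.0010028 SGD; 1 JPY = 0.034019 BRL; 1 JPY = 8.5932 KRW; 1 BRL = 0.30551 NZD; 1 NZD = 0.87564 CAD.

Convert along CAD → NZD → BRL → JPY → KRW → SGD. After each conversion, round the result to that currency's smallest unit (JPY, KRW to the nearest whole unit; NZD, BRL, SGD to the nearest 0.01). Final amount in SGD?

SGD 59,653.68

CAD 63,000.00 ÷ 0.87564 = NZD 71,947.38
NZD 71,947.38 ÷ 0.30551 = BRL 235,499.26
BRL 235,499.26 ÷ 0.034019 = JPY 6,922,580
JPY 6,922,580 × 8.5932 = KRW 59,487,114
KRW 59,487,114 × 0.0010028 = SGD 59,653.68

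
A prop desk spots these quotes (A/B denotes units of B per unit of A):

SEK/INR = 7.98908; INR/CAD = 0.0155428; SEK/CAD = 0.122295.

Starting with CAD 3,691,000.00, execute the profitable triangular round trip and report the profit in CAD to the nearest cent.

Profitable loop is CAD → SEK → INR → CAD:
CAD 3,691,000.00 ÷ 0.122295 = SEK 30,181,119.42
SEK 30,181,119.42 × 7.98908 = INR 241,119,377.57
INR 241,119,377.57 × 0.0155428 = CAD 3,747,670.26
Profit = CAD 3,747,670.26 − CAD 3,691,000.00

Profit: CAD 56,670.26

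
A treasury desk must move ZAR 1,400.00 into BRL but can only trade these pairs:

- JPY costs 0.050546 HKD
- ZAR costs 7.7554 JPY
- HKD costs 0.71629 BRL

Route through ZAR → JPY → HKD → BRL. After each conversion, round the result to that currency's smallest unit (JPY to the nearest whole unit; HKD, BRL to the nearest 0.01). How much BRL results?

ZAR 1,400.00 × 7.7554 = JPY 10,858
JPY 10,858 × 0.050546 = HKD 548.83
HKD 548.83 × 0.71629 = BRL 393.12

BRL 393.12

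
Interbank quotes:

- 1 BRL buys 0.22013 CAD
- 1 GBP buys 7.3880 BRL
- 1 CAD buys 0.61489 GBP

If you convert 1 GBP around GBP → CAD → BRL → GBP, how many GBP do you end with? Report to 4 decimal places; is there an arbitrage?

1.0000 (no arbitrage)

Around GBP → CAD → BRL → GBP: 1 ÷ 0.61489 ÷ 0.22013 ÷ 7.3880 = 0.999992
Product ≈ 1 (deviation 0.001%, within rounding noise).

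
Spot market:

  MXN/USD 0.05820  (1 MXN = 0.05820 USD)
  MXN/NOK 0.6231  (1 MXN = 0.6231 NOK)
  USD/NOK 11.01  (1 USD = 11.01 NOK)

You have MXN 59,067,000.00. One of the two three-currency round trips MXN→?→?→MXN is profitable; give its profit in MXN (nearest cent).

Profitable loop is MXN → USD → NOK → MXN:
MXN 59,067,000.00 × 0.05820 = USD 3,437,699.40
USD 3,437,699.40 × 11.01 = NOK 37,849,070.39
NOK 37,849,070.39 ÷ 0.6231 = MXN 60,743,171.87
Profit = MXN 60,743,171.87 − MXN 59,067,000.00

Profit: MXN 1,676,171.87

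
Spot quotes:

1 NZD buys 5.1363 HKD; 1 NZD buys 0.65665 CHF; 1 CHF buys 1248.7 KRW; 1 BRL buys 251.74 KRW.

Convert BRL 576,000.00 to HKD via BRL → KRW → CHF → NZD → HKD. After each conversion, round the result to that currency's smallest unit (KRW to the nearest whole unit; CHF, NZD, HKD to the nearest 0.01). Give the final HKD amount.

HKD 908,307.76

BRL 576,000.00 × 251.74 = KRW 145,002,240
KRW 145,002,240 ÷ 1248.7 = CHF 116,122.56
CHF 116,122.56 ÷ 0.65665 = NZD 176,840.87
NZD 176,840.87 × 5.1363 = HKD 908,307.76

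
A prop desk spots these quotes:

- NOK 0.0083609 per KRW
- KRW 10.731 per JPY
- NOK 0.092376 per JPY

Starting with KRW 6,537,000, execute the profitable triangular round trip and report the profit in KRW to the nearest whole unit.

Profit: KRW 193,455

Profitable loop is KRW → JPY → NOK → KRW:
KRW 6,537,000 ÷ 10.731 = JPY 609,170
JPY 609,170 × 0.092376 = NOK 56,272.66
NOK 56,272.66 ÷ 0.0083609 = KRW 6,730,455
Profit = KRW 6,730,455 − KRW 6,537,000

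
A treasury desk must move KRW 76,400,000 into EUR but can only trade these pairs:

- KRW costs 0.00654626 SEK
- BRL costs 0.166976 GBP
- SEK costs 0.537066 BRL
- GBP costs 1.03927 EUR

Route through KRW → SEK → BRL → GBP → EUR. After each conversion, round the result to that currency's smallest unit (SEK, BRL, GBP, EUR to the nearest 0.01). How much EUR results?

EUR 46,611.89

KRW 76,400,000 × 0.00654626 = SEK 500,134.26
SEK 500,134.26 × 0.537066 = BRL 268,605.11
BRL 268,605.11 × 0.166976 = GBP 44,850.61
GBP 44,850.61 × 1.03927 = EUR 46,611.89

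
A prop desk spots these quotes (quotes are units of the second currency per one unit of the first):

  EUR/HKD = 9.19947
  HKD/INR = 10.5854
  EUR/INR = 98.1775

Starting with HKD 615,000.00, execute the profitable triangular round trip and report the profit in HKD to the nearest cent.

Profitable loop is HKD → EUR → INR → HKD:
HKD 615,000.00 ÷ 9.19947 = EUR 66,851.68
EUR 66,851.68 × 98.1775 = INR 6,563,330.55
INR 6,563,330.55 ÷ 10.5854 = HKD 620,036.14
Profit = HKD 620,036.14 − HKD 615,000.00

Profit: HKD 5,036.14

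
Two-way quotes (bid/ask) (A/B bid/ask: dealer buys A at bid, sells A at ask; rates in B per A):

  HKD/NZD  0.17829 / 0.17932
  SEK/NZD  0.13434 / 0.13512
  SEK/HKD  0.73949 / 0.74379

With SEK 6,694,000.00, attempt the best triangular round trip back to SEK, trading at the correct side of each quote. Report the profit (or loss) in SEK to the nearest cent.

Best loop SEK → NZD → HKD → SEK:
SEK 6,694,000.00 × 0.13434 (sell SEK at bid) = NZD 899,271.96
NZD 899,271.96 ÷ 0.17932 (buy HKD at ask) = HKD 5,014,900.51
HKD 5,014,900.51 ÷ 0.74379 (buy SEK at ask) = SEK 6,742,360.76

Net profit: SEK 48,360.76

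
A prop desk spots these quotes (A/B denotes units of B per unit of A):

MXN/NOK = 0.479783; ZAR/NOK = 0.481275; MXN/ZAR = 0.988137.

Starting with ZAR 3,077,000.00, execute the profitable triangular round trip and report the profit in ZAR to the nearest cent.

Profitable loop is ZAR → MXN → NOK → ZAR:
ZAR 3,077,000.00 ÷ 0.988137 = MXN 3,113,940.68
MXN 3,113,940.68 × 0.479783 = NOK 1,494,015.80
NOK 1,494,015.80 ÷ 0.481275 = ZAR 3,104,287.15
Profit = ZAR 3,104,287.15 − ZAR 3,077,000.00

Profit: ZAR 27,287.15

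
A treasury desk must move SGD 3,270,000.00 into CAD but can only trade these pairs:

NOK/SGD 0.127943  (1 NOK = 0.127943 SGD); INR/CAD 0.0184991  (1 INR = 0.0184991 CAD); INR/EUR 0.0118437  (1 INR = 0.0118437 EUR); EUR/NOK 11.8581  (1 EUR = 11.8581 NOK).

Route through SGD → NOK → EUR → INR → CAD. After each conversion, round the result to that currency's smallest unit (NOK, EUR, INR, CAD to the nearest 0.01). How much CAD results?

SGD 3,270,000.00 ÷ 0.127943 = NOK 25,558,256.41
NOK 25,558,256.41 ÷ 11.8581 = EUR 2,155,341.62
EUR 2,155,341.62 ÷ 0.0118437 = INR 181,982,118.76
INR 181,982,118.76 × 0.0184991 = CAD 3,366,505.41

CAD 3,366,505.41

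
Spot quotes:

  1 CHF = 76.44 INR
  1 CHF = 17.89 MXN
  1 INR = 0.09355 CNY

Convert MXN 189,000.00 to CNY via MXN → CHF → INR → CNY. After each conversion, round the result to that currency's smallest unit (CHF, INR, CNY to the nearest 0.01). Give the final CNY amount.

CNY 75,546.77

MXN 189,000.00 ÷ 17.89 = CHF 10,564.56
CHF 10,564.56 × 76.44 = INR 807,554.97
INR 807,554.97 × 0.09355 = CNY 75,546.77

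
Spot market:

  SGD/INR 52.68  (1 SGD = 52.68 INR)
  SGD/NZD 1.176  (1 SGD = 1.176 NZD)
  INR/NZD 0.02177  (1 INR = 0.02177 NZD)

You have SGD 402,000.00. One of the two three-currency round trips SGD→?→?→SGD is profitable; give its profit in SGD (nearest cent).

Profit: SGD 10,220.11

Profitable loop is SGD → NZD → INR → SGD:
SGD 402,000.00 × 1.176 = NZD 472,752.00
NZD 472,752.00 ÷ 0.02177 = INR 21,715,755.63
INR 21,715,755.63 ÷ 52.68 = SGD 412,220.11
Profit = SGD 412,220.11 − SGD 402,000.00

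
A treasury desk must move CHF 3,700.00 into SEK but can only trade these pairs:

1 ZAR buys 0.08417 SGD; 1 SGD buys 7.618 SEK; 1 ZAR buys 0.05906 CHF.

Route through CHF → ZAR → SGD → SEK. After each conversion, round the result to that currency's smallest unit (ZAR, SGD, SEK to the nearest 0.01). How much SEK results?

CHF 3,700.00 ÷ 0.05906 = ZAR 62,648.15
ZAR 62,648.15 × 0.08417 = SGD 5,273.09
SGD 5,273.09 × 7.618 = SEK 40,170.40

SEK 40,170.40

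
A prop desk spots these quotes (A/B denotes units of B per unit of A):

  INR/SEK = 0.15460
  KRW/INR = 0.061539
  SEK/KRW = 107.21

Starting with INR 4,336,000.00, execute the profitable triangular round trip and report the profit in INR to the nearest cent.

Profit: INR 86,669.58

Profitable loop is INR → SEK → KRW → INR:
INR 4,336,000.00 × 0.15460 = SEK 670,345.60
SEK 670,345.60 × 107.21 = KRW 71,867,752
KRW 71,867,752 × 0.061539 = INR 4,422,669.58
Profit = INR 4,422,669.58 − INR 4,336,000.00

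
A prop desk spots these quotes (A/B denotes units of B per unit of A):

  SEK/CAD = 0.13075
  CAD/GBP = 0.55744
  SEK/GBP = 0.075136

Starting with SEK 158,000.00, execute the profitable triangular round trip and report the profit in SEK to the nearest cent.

Profit: SEK 4,879.09

Profitable loop is SEK → GBP → CAD → SEK:
SEK 158,000.00 × 0.075136 = GBP 11,871.49
GBP 11,871.49 ÷ 0.55744 = CAD 21,296.44
CAD 21,296.44 ÷ 0.13075 = SEK 162,879.09
Profit = SEK 162,879.09 − SEK 158,000.00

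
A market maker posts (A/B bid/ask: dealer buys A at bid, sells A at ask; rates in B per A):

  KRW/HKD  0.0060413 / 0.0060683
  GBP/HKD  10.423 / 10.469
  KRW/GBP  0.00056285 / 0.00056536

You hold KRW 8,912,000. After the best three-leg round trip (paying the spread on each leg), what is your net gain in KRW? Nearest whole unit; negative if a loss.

Best loop KRW → HKD → GBP → KRW:
KRW 8,912,000 × 0.0060413 (sell KRW at bid) = HKD 53,840.07
HKD 53,840.07 ÷ 10.469 (buy GBP at ask) = GBP 5,142.81
GBP 5,142.81 ÷ 0.00056536 (buy KRW at ask) = KRW 9,096,520

Net profit: KRW 184,520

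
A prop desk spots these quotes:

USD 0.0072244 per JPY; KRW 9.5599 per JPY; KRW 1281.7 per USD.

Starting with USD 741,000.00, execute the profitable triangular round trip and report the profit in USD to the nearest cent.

Profit: USD 24,038.67

Profitable loop is USD → JPY → KRW → USD:
USD 741,000.00 ÷ 0.0072244 = JPY 102,569,071
JPY 102,569,071 × 9.5599 = KRW 980,550,066
KRW 980,550,066 ÷ 1281.7 = USD 765,038.67
Profit = USD 765,038.67 − USD 741,000.00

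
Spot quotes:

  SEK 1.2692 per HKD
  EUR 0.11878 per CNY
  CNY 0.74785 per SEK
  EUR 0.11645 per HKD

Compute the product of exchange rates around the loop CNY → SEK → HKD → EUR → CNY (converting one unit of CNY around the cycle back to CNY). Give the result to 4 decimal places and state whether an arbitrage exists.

Around CNY → SEK → HKD → EUR → CNY: 1 ÷ 0.74785 ÷ 1.2692 × 0.11645 ÷ 0.11878 = 1.032884
Product > 1; profitable direction is CNY → SEK → HKD → EUR → CNY.

1.0329 (arbitrage exists)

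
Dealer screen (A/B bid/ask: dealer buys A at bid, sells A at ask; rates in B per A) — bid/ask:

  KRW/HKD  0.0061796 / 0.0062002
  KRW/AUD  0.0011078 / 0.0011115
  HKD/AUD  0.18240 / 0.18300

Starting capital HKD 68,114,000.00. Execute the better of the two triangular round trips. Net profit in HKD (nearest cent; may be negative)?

Net profit: HKD 959,604.00

Best loop HKD → AUD → KRW → HKD:
HKD 68,114,000.00 × 0.18240 (sell HKD at bid) = AUD 12,423,993.60
AUD 12,423,993.60 ÷ 0.0011115 (buy KRW at ask) = KRW 11,177,682,051
KRW 11,177,682,051 × 0.0061796 (sell KRW at bid) = HKD 69,073,604.00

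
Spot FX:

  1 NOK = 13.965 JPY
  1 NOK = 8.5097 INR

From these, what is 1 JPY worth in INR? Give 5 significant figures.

1 JPY ÷ 13.965 = 0.0716076 NOK
0.0716076 NOK × 8.5097 = 0.609359 INR

JPY/INR = 0.60936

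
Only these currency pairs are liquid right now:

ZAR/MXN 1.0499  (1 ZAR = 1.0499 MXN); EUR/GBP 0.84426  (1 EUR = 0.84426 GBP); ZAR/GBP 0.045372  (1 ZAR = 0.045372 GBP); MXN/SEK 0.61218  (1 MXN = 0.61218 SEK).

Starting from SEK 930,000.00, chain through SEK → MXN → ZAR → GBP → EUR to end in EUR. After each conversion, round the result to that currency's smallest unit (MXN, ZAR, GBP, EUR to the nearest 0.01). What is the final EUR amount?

SEK 930,000.00 ÷ 0.61218 = MXN 1,519,161.03
MXN 1,519,161.03 ÷ 1.0499 = ZAR 1,446,957.83
ZAR 1,446,957.83 × 0.045372 = GBP 65,651.37
GBP 65,651.37 ÷ 0.84426 = EUR 77,762.03

EUR 77,762.03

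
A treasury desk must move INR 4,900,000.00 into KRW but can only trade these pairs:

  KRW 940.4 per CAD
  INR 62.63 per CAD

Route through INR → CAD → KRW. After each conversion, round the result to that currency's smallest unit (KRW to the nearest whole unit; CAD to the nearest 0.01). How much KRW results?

KRW 73,574,329

INR 4,900,000.00 ÷ 62.63 = CAD 78,237.27
CAD 78,237.27 × 940.4 = KRW 73,574,329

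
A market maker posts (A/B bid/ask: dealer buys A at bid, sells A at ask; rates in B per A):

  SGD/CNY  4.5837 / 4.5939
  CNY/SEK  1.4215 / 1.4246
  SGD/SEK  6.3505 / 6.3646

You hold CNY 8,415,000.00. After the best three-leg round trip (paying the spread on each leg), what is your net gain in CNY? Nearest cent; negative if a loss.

Net profit: CNY 199,816.98

Best loop CNY → SEK → SGD → CNY:
CNY 8,415,000.00 × 1.4215 (sell CNY at bid) = SEK 11,961,922.50
SEK 11,961,922.50 ÷ 6.3646 (buy SGD at ask) = SGD 1,879,446.08
SGD 1,879,446.08 × 4.5837 (sell SGD at bid) = CNY 8,614,816.98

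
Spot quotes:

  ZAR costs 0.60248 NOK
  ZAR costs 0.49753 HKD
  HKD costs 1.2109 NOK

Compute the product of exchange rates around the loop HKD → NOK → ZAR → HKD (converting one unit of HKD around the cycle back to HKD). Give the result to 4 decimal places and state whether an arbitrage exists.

Around HKD → NOK → ZAR → HKD: 1 × 1.2109 ÷ 0.60248 × 0.49753 = 0.999965
Product ≈ 1 (deviation 0.003%, within rounding noise).

1.0000 (no arbitrage)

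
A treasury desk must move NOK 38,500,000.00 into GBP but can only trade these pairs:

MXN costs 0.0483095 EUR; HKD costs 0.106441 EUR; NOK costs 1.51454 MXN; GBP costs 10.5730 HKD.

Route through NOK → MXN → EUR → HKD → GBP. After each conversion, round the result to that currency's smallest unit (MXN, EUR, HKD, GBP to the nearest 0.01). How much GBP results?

GBP 2,503,034.54

NOK 38,500,000.00 × 1.51454 = MXN 58,309,790.00
MXN 58,309,790.00 × 0.0483095 = EUR 2,816,916.80
EUR 2,816,916.80 ÷ 0.106441 = HKD 26,464,584.14
HKD 26,464,584.14 ÷ 10.5730 = GBP 2,503,034.54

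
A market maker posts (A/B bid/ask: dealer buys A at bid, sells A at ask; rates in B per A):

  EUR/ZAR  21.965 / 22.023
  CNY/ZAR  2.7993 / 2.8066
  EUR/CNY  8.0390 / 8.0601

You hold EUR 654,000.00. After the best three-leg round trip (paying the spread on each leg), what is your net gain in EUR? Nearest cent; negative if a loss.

Best loop EUR → CNY → ZAR → EUR:
EUR 654,000.00 × 8.0390 (sell EUR at bid) = CNY 5,257,506.00
CNY 5,257,506.00 × 2.7993 (sell CNY at bid) = ZAR 14,717,336.55
ZAR 14,717,336.55 ÷ 22.023 (buy EUR at ask) = EUR 668,271.20

Net profit: EUR 14,271.20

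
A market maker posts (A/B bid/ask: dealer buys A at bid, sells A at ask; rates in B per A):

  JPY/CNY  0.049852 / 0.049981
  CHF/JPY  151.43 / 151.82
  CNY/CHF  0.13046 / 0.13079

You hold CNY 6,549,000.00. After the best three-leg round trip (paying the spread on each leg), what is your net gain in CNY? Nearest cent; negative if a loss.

Net profit: CNY 49,823.65

Best loop CNY → JPY → CHF → CNY:
CNY 6,549,000.00 ÷ 0.049981 (buy JPY at ask) = JPY 131,029,791
JPY 131,029,791 ÷ 151.82 (buy CHF at ask) = CHF 863,060.15
CHF 863,060.15 ÷ 0.13079 (buy CNY at ask) = CNY 6,598,823.65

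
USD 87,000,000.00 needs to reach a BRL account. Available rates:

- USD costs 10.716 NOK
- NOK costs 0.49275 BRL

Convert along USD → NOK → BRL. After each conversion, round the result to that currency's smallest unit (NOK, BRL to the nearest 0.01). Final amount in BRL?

USD 87,000,000.00 × 10.716 = NOK 932,292,000.00
NOK 932,292,000.00 × 0.49275 = BRL 459,386,883.00

BRL 459,386,883.00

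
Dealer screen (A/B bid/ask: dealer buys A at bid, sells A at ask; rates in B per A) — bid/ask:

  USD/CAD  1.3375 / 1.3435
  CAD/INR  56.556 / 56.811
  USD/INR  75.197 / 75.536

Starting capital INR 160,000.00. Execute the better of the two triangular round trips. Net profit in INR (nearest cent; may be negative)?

Best loop INR → USD → CAD → INR:
INR 160,000.00 ÷ 75.536 (buy USD at ask) = USD 2,118.20
USD 2,118.20 × 1.3375 (sell USD at bid) = CAD 2,833.09
CAD 2,833.09 × 56.556 (sell CAD at bid) = INR 160,228.02

Net profit: INR 228.02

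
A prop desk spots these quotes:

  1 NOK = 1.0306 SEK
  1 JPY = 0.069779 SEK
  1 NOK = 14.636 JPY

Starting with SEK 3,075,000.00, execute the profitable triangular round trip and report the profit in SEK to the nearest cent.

Profitable loop is SEK → JPY → NOK → SEK:
SEK 3,075,000.00 ÷ 0.069779 = JPY 44,067,699
JPY 44,067,699 ÷ 14.636 = NOK 3,010,911.41
NOK 3,010,911.41 × 1.0306 = SEK 3,103,045.30
Profit = SEK 3,103,045.30 − SEK 3,075,000.00

Profit: SEK 28,045.30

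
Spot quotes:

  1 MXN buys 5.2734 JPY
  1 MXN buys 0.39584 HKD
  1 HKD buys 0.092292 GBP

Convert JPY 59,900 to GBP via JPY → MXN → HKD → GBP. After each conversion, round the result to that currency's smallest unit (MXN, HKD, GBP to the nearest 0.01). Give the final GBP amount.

GBP 414.97

JPY 59,900 ÷ 5.2734 = MXN 11,358.90
MXN 11,358.90 × 0.39584 = HKD 4,496.31
HKD 4,496.31 × 0.092292 = GBP 414.97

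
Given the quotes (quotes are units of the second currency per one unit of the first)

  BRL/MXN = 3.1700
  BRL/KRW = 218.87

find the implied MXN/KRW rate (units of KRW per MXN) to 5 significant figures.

MXN/KRW = 69.044

1 MXN ÷ 3.1700 = 0.315457 BRL
0.315457 BRL × 218.87 = 69.0442 KRW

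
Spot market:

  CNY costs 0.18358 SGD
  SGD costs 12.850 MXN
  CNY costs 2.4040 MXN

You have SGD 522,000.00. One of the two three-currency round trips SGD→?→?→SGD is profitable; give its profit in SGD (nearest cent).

Profitable loop is SGD → CNY → MXN → SGD:
SGD 522,000.00 ÷ 0.18358 = CNY 2,843,447.00
CNY 2,843,447.00 × 2.4040 = MXN 6,835,646.58
MXN 6,835,646.58 ÷ 12.850 = SGD 531,956.93
Profit = SGD 531,956.93 − SGD 522,000.00

Profit: SGD 9,956.93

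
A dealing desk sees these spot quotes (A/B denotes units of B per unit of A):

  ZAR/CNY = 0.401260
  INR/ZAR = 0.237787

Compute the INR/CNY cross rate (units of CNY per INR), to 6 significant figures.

INR/CNY = 0.0954144

1 INR × 0.237787 = 0.237787 ZAR
0.237787 ZAR × 0.401260 = 0.0954144 CNY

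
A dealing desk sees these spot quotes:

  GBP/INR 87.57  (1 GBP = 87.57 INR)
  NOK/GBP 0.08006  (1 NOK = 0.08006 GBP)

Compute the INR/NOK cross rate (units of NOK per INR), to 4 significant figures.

INR/NOK = 0.1426

1 INR ÷ 87.57 = 0.0114194 GBP
0.0114194 GBP ÷ 0.08006 = 0.142636 NOK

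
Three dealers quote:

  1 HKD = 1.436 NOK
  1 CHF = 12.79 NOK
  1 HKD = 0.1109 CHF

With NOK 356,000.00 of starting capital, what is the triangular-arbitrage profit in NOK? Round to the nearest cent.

Profitable loop is NOK → CHF → HKD → NOK:
NOK 356,000.00 ÷ 12.79 = CHF 27,834.25
CHF 27,834.25 ÷ 0.1109 = HKD 250,985.08
HKD 250,985.08 × 1.436 = NOK 360,414.58
Profit = NOK 360,414.58 − NOK 356,000.00

Profit: NOK 4,414.58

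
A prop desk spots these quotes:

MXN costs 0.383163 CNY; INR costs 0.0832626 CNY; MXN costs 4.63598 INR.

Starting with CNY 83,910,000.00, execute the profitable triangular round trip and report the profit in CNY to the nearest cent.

Profitable loop is CNY → MXN → INR → CNY:
CNY 83,910,000.00 ÷ 0.383163 = MXN 218,992,961.22
MXN 218,992,961.22 × 4.63598 = INR 1,015,246,988.36
INR 1,015,246,988.36 × 0.0832626 = CNY 84,532,103.89
Profit = CNY 84,532,103.89 − CNY 83,910,000.00

Profit: CNY 622,103.89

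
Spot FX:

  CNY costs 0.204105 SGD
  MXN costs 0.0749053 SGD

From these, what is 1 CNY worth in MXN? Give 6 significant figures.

1 CNY × 0.204105 = 0.204105 SGD
0.204105 SGD ÷ 0.0749053 = 2.72484 MXN

CNY/MXN = 2.72484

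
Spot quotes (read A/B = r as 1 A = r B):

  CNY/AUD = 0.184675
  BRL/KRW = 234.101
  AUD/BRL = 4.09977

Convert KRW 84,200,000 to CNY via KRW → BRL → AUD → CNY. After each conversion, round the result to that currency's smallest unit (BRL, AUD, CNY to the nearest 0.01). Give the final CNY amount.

KRW 84,200,000 ÷ 234.101 = BRL 359,673.82
BRL 359,673.82 ÷ 4.09977 = AUD 87,730.24
AUD 87,730.24 ÷ 0.184675 = CNY 475,052.06

CNY 475,052.06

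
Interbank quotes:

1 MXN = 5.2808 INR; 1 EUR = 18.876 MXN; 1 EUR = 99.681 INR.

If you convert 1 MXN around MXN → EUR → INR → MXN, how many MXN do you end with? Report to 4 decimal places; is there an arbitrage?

1.0000 (no arbitrage)

Around MXN → EUR → INR → MXN: 1 ÷ 18.876 × 99.681 ÷ 5.2808 = 1.000006
Product ≈ 1 (deviation 0.001%, within rounding noise).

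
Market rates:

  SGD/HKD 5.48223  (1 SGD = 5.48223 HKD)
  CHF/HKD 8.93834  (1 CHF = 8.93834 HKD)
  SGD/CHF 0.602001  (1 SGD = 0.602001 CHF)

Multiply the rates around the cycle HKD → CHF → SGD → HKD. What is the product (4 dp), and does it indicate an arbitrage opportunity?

Around HKD → CHF → SGD → HKD: 1 ÷ 8.93834 ÷ 0.602001 × 5.48223 = 1.018833
Product > 1; profitable direction is HKD → CHF → SGD → HKD.

1.0188 (arbitrage exists)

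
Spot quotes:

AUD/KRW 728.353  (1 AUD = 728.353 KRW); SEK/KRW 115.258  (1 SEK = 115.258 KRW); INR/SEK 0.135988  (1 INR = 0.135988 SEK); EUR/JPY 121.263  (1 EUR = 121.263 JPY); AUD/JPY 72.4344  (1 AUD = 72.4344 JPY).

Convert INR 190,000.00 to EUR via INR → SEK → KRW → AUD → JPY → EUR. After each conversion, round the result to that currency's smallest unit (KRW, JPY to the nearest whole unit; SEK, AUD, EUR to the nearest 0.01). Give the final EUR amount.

INR 190,000.00 × 0.135988 = SEK 25,837.72
SEK 25,837.72 × 115.258 = KRW 2,978,004
KRW 2,978,004 ÷ 728.353 = AUD 4,088.68
AUD 4,088.68 × 72.4344 = JPY 296,161
JPY 296,161 ÷ 121.263 = EUR 2,442.30

EUR 2,442.30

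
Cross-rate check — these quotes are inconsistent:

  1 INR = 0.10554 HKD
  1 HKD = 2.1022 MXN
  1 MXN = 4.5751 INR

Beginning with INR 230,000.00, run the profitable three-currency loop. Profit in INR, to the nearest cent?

Profit: INR 3,463.80

Profitable loop is INR → HKD → MXN → INR:
INR 230,000.00 × 0.10554 = HKD 24,274.20
HKD 24,274.20 × 2.1022 = MXN 51,029.22
MXN 51,029.22 × 4.5751 = INR 233,463.80
Profit = INR 233,463.80 − INR 230,000.00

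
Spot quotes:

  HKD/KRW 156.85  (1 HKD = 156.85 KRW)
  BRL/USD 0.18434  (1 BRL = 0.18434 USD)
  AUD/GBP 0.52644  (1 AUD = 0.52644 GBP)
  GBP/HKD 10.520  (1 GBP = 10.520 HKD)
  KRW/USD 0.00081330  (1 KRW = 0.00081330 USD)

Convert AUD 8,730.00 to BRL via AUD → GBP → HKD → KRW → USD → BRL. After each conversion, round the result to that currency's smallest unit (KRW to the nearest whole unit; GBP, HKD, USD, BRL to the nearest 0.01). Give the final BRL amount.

AUD 8,730.00 × 0.52644 = GBP 4,595.82
GBP 4,595.82 × 10.520 = HKD 48,348.03
HKD 48,348.03 × 156.85 = KRW 7,583,389
KRW 7,583,389 × 0.00081330 = USD 6,167.57
USD 6,167.57 ÷ 0.18434 = BRL 33,457.58

BRL 33,457.58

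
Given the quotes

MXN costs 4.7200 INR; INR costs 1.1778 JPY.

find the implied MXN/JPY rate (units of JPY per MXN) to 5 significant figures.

MXN/JPY = 5.5592

1 MXN × 4.7200 = 4.72 INR
4.72 INR × 1.1778 = 5.55922 JPY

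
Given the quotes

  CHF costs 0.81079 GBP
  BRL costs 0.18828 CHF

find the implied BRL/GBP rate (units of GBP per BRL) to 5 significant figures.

BRL/GBP = 0.15266

1 BRL × 0.18828 = 0.18828 CHF
0.18828 CHF × 0.81079 = 0.152656 GBP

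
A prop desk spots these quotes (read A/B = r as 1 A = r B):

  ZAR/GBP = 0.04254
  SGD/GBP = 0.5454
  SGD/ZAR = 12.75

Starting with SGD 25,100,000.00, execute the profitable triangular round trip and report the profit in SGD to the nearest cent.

Profitable loop is SGD → GBP → ZAR → SGD:
SGD 25,100,000.00 × 0.5454 = GBP 13,689,540.00
GBP 13,689,540.00 ÷ 0.04254 = ZAR 321,803,949.22
ZAR 321,803,949.22 ÷ 12.75 = SGD 25,239,525.43
Profit = SGD 25,239,525.43 − SGD 25,100,000.00

Profit: SGD 139,525.43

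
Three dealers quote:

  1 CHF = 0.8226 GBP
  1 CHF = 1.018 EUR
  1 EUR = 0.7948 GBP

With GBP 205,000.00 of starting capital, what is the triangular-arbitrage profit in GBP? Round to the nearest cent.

Profit: GBP 3,418.82

Profitable loop is GBP → EUR → CHF → GBP:
GBP 205,000.00 ÷ 0.7948 = EUR 257,926.52
EUR 257,926.52 ÷ 1.018 = CHF 253,365.94
CHF 253,365.94 × 0.8226 = GBP 208,418.82
Profit = GBP 208,418.82 − GBP 205,000.00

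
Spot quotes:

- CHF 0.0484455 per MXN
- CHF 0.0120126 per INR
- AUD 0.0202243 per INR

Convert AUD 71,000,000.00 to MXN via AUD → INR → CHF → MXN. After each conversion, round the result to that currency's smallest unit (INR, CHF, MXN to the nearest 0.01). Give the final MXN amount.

AUD 71,000,000.00 ÷ 0.0202243 = INR 3,510,628,303.58
INR 3,510,628,303.58 × 0.0120126 = CHF 42,171,773.56
CHF 42,171,773.56 ÷ 0.0484455 = MXN 870,499,294.26

MXN 870,499,294.26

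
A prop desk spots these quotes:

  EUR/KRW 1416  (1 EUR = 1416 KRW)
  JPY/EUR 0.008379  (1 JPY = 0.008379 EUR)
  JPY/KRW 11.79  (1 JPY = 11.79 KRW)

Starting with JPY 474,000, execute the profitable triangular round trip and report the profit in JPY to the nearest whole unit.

Profitable loop is JPY → EUR → KRW → JPY:
JPY 474,000 × 0.008379 = EUR 3,971.65
EUR 3,971.65 × 1416 = KRW 5,623,851
KRW 5,623,851 ÷ 11.79 = JPY 477,002
Profit = JPY 477,002 − JPY 474,000

Profit: JPY 3,002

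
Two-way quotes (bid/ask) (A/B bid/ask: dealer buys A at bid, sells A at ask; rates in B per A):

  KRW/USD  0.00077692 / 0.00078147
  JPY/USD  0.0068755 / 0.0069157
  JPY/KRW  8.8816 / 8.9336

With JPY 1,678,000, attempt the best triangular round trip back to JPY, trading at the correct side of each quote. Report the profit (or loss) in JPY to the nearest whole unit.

Net result: JPY -3,738 (no profitable arbitrage after spreads)

Best loop JPY → KRW → USD → JPY:
JPY 1,678,000 × 8.8816 (sell JPY at bid) = KRW 14,903,325
KRW 14,903,325 × 0.00077692 (sell KRW at bid) = USD 11,578.69
USD 11,578.69 ÷ 0.0069157 (buy JPY at ask) = JPY 1,674,262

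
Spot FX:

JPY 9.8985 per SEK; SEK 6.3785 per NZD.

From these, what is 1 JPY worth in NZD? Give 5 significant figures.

1 JPY ÷ 9.8985 = 0.101025 SEK
0.101025 SEK ÷ 6.3785 = 0.0158384 NZD

JPY/NZD = 0.015838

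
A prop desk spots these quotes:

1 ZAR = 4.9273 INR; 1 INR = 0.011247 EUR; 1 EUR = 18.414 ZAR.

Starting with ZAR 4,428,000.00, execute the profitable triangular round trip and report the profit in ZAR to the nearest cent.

Profitable loop is ZAR → INR → EUR → ZAR:
ZAR 4,428,000.00 × 4.9273 = INR 21,818,084.40
INR 21,818,084.40 × 0.011247 = EUR 245,388.00
EUR 245,388.00 × 18.414 = ZAR 4,518,574.54
Profit = ZAR 4,518,574.54 − ZAR 4,428,000.00

Profit: ZAR 90,574.54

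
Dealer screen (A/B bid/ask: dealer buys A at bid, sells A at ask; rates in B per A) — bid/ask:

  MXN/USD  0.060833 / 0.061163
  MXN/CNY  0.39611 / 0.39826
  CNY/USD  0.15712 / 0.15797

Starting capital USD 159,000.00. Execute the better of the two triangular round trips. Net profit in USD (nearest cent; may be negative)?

Best loop USD → MXN → CNY → USD:
USD 159,000.00 ÷ 0.061163 (buy MXN at ask) = MXN 2,599,610.88
MXN 2,599,610.88 × 0.39611 (sell MXN at bid) = CNY 1,029,731.86
CNY 1,029,731.86 × 0.15712 (sell CNY at bid) = USD 161,791.47

Net profit: USD 2,791.47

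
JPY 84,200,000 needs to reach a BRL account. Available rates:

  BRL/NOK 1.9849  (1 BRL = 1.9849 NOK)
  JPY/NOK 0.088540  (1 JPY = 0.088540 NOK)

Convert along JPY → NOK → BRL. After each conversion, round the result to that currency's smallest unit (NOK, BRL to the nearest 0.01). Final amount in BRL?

JPY 84,200,000 × 0.088540 = NOK 7,455,068.00
NOK 7,455,068.00 ÷ 1.9849 = BRL 3,755,890.98

BRL 3,755,890.98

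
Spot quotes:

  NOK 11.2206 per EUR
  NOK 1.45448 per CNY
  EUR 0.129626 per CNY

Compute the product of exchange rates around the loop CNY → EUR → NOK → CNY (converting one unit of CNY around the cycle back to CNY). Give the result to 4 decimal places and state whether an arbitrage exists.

1.0000 (no arbitrage)

Around CNY → EUR → NOK → CNY: 1 × 0.129626 × 11.2206 ÷ 1.45448 = 1.000001
Product ≈ 1 (deviation 0.000%, within rounding noise).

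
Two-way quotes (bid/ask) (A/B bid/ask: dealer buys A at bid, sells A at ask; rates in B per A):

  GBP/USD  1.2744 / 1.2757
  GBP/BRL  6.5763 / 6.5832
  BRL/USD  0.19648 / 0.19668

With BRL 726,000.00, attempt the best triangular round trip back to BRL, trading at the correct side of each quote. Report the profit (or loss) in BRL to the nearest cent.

Best loop BRL → USD → GBP → BRL:
BRL 726,000.00 × 0.19648 (sell BRL at bid) = USD 142,644.48
USD 142,644.48 ÷ 1.2757 (buy GBP at ask) = GBP 111,816.63
GBP 111,816.63 × 6.5763 (sell GBP at bid) = BRL 735,339.73

Net profit: BRL 9,339.73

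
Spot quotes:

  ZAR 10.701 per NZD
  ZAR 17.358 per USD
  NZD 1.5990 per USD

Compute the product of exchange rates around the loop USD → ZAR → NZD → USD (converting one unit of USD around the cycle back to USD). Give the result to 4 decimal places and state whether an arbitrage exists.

1.0144 (arbitrage exists)

Around USD → ZAR → NZD → USD: 1 × 17.358 ÷ 10.701 ÷ 1.5990 = 1.014441
Product > 1; profitable direction is USD → ZAR → NZD → USD.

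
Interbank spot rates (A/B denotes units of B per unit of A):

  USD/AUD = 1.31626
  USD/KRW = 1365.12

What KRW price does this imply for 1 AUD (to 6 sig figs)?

1 AUD ÷ 1.31626 = 0.759728 USD
0.759728 USD × 1365.12 = 1037.12 KRW

AUD/KRW = 1037.12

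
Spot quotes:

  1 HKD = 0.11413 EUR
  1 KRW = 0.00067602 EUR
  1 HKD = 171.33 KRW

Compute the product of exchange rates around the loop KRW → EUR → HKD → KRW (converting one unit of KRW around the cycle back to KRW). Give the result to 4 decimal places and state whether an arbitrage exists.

Around KRW → EUR → HKD → KRW: 1 × 0.00067602 ÷ 0.11413 × 171.33 = 1.014830
Product > 1; profitable direction is KRW → EUR → HKD → KRW.

1.0148 (arbitrage exists)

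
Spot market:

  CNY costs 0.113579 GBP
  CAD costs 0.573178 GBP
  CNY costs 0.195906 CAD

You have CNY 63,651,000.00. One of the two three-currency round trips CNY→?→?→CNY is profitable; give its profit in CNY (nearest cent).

Profitable loop is CNY → GBP → CAD → CNY:
CNY 63,651,000.00 × 0.113579 = GBP 7,229,416.93
GBP 7,229,416.93 ÷ 0.573178 = CAD 12,612,865.34
CAD 12,612,865.34 ÷ 0.195906 = CNY 64,382,230.96
Profit = CNY 64,382,230.96 − CNY 63,651,000.00

Profit: CNY 731,230.96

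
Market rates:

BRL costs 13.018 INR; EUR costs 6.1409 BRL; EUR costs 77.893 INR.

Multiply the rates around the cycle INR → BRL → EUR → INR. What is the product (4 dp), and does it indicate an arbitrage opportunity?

Around INR → BRL → EUR → INR: 1 ÷ 13.018 ÷ 6.1409 × 77.893 = 0.974366
Product < 1; profitable direction is INR → EUR → BRL → INR.

0.9744 (arbitrage exists)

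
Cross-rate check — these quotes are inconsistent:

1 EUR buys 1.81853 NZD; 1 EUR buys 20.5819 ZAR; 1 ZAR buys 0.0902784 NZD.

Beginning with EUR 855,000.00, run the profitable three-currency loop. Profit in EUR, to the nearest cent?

Profitable loop is EUR → ZAR → NZD → EUR:
EUR 855,000.00 × 20.5819 = ZAR 17,597,524.50
ZAR 17,597,524.50 × 0.0902784 = NZD 1,588,676.36
NZD 1,588,676.36 ÷ 1.81853 = EUR 873,604.70
Profit = EUR 873,604.70 − EUR 855,000.00

Profit: EUR 18,604.70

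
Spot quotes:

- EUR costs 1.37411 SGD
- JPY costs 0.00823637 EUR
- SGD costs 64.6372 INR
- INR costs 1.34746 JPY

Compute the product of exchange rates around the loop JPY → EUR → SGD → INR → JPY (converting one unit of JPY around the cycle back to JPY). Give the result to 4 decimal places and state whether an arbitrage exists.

Around JPY → EUR → SGD → INR → JPY: 1 × 0.00823637 × 1.37411 × 64.6372 × 1.34746 = 0.985725
Product < 1; profitable direction is JPY → INR → SGD → EUR → JPY.

0.9857 (arbitrage exists)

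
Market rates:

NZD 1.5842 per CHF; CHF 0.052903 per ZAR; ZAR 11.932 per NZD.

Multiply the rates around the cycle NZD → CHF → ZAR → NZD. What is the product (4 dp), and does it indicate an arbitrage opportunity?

1.0000 (no arbitrage)

Around NZD → CHF → ZAR → NZD: 1 ÷ 1.5842 ÷ 0.052903 ÷ 11.932 = 0.999992
Product ≈ 1 (deviation 0.001%, within rounding noise).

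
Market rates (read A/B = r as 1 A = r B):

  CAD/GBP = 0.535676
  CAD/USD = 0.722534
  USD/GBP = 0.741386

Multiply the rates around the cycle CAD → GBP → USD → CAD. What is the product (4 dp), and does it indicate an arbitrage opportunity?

1.0000 (no arbitrage)

Around CAD → GBP → USD → CAD: 1 × 0.535676 ÷ 0.741386 ÷ 0.722534 = 0.999999
Product ≈ 1 (deviation 0.000%, within rounding noise).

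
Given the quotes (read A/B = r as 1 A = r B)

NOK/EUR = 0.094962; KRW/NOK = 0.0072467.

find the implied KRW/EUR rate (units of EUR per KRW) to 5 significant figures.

KRW/EUR = 0.00068816

1 KRW × 0.0072467 = 0.0072467 NOK
0.0072467 NOK × 0.094962 = 0.000688161 EUR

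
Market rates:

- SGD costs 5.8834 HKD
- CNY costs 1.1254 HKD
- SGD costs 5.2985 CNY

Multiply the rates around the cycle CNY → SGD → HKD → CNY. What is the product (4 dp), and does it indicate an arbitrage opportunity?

Around CNY → SGD → HKD → CNY: 1 ÷ 5.2985 × 5.8834 ÷ 1.1254 = 0.986662
Product < 1; profitable direction is CNY → HKD → SGD → CNY.

0.9867 (arbitrage exists)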